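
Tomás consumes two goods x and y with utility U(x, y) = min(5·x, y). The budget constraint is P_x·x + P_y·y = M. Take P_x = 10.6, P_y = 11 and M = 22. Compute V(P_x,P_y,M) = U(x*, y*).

V = 1.6768

Here 10.6 + 5·11 = 65.6, giving x* = 0.3354 and y* = 1.6768.
Utility at the optimum: U(0.3354, 1.6768) = 1.6768.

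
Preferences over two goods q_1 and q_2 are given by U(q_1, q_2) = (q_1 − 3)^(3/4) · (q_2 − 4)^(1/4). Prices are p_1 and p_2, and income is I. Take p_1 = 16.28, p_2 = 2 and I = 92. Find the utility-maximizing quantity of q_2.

This is Cobb-Douglas in (q_1−3, q_2−4): tangency gives 0.75·p_2·(q_2−4) = 0.25·p_1·(q_1−3).
Substituting into the budget: q_1* = 3 + 0.75·(I − 3·p_1 − 4·p_2)/p_1, and q_2* = 4 + 0.25·(…)/p_2.
Discretionary income = 92 − 3·16.28 − 4·2 = 35.16; q_2* = 4 + 0.25·35.16/2 = 8.395.

q_2* = 8.395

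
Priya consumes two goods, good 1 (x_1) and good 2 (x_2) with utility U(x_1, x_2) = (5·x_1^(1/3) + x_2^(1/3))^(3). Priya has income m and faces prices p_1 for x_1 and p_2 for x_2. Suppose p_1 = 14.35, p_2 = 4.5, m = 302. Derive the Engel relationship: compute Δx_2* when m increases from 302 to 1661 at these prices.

Δx_2* = 41.5928

MRS = MU_x_1/MU_x_2 = 5·(x_2/x_1)^(2/3). Set equal to p_1/p_2.
Solve for the ratio: x_2/x_1 = [(1/5)·p_1/p_2]^(1.5).
With the ratio pinned down, the budget gives x_1* = m/(p_1 + p_2·(x_2/x_1)) and x_2* = (x_2/x_1)·x_1*.
Numerically x_2/x_1 = 0.509336, so x_1* = 302/(14.35 + 4.5·0.509336) = 18.1468 and x_2* = 0.509336·18.1468 = 9.2428.
At m' = 1661: x_2* = 50.8356. Change: 50.8356 − 9.2428 = 41.5928.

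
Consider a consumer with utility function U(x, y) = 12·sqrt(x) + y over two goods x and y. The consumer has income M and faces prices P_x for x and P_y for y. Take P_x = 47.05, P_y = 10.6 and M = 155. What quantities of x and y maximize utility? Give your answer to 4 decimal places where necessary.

Utility is quasi-linear in y; the FOC for x is 6/√x = P_x/P_y.
Solve: √x = 6·P_y/P_x, so x*(P_x,P_y) = (6·P_y/P_x)², and y* = (M − P_x·x*)/P_y.
Plugging in: x* = (6·10.6/47.05)² = 1.8272, y* = 6.5121.

x* = 1.8272, y* = 6.5121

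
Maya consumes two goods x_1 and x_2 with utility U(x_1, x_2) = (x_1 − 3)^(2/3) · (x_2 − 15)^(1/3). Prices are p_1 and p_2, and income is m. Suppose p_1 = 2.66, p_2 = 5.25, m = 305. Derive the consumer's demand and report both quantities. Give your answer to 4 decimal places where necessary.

x_1* = 57.7043, x_2* = 28.8584

MRS = 2·(x_2−15)/(x_1−3). Tangency with p_1/p_2 gives x_2−15 = (1/2)·(p_1/p_2)·(x_1−3).
After buying the subsistence bundle (3, 15), a share 2/3 of the remaining income goes to x_1: x_1* = 3 + 2/3·(m − 3p_1 − 15p_2)/p_1.
Discretionary income = 305 − 3·2.66 − 15·5.25 = 218.27; x_1* = 3 + 2/3·218.27/2.66 = 57.7043; x_2* = 15 + 1/3·218.27/5.25 = 28.8584.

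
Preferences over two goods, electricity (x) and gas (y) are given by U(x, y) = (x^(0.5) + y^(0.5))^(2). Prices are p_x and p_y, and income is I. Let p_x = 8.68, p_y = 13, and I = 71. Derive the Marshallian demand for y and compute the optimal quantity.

MU_x ∝ x^(-0.5), MU_y ∝ y^(-0.5), so MRS = (y/x)^(0.5) = p_x/p_y.
Solve for the ratio: y/x = [p_x/p_y]^(2).
With the ratio pinned down, the budget gives x* = I/(p_x + p_y·(y/x)) and y* = (y/x)·x*.
Numerically y/x = 0.445813, so x* = 71/(8.68 + 13·0.445813) = 4.9048 and y* = 0.445813·4.9048 = 2.1866.

y* = 2.1866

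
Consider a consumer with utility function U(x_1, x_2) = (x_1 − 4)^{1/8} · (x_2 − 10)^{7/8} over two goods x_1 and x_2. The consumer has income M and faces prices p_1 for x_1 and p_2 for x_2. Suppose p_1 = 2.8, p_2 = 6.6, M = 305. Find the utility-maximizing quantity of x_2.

Let x_1' = x_1−4, x_2' = x_2−10. MRS = (1/7)·x_2'/x_1' = p_1/p_2.
After buying the subsistence bundle (4, 10), a share 0.125 of the remaining income goes to x_1: x_1* = 4 + 0.125·(M − 4p_1 − 10p_2)/p_1.
Discretionary income = 305 − 4·2.8 − 10·6.6 = 227.8; x_2* = 10 + 0.875·227.8/6.6 = 40.2008.

x_2* = 40.2008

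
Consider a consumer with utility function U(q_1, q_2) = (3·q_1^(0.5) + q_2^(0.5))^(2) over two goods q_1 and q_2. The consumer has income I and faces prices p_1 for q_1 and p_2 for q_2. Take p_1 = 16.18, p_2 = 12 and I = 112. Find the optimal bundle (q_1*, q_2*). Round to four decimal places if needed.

q_1* = 6.0202, q_2* = 1.2161

MRS = MU_q_1/MU_q_2 = 3·(q_2/q_1)^(0.5). Set equal to p_1/p_2.
Hence q_2/q_1 = ((1/3)·p_1/p_2)^(1/(0.5)), i.e. raised to the 2 power.
With the ratio pinned down, the budget gives q_1* = I/(p_1 + p_2·(q_2/q_1)) and q_2* = (q_2/q_1)·q_1*.
Numerically q_2/q_1 = 0.202, so q_1* = 112/(16.18 + 12·0.202) = 6.0202 and q_2* = 0.202·6.0202 = 1.2161.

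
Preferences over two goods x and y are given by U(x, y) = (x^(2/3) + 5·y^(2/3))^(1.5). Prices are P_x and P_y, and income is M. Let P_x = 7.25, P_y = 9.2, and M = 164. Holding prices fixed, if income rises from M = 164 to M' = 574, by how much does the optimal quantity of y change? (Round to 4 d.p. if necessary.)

MU_x ∝ x^(-1/3), MU_y ∝ 5·y^(-1/3), so MRS = (1/5)·(y/x)^(1/3) = P_x/P_y.
Hence y/x = (5·P_x/P_y)^(1/(1/3)), i.e. raised to the 3 power.
Substitute y = (y/x)·x into the budget: x* = M/(P_x + P_y·(y/x)).
Numerically y/x = 61.173109, so x* = 164/(7.25 + 9.2·61.173109) = 0.2877 and y* = 61.173109·0.2877 = 17.5994.
At M' = 574: y* = 61.5978. Change: 61.5978 − 17.5994 = 43.9984.

Δy* = 43.9984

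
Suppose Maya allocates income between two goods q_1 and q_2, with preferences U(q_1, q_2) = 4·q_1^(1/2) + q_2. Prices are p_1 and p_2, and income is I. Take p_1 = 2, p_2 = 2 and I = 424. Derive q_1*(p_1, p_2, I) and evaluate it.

q_1* = 4

Plugging in: q_1* = (2·2/2)² = 4.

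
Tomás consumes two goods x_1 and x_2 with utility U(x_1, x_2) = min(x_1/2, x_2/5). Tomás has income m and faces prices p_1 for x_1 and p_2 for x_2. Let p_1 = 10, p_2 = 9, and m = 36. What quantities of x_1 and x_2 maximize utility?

With perfect complements, no substitution: consume in ratio x_1:x_2 = 2:5.
Budget: p_1·x_1 + p_2·(5/2)·x_1 = m, so (2·p_1 + 5·p_2)·x_1 = 2·m.
Demand: x_1*(p_1,p_2,m) = 2·m/(2·p_1 + 5·p_2), x_2* = 5·m/(2·p_1 + 5·p_2).
Here 2·10 + 5·9 = 65, giving x_1* = 1.1077 and x_2* = 2.7692.

x_1* = 1.1077, x_2* = 2.7692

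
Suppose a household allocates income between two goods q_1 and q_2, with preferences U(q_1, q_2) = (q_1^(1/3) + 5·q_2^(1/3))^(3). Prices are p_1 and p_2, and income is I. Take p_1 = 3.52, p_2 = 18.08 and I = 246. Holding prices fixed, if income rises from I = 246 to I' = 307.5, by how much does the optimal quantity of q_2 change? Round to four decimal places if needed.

Δq_2* = 2.8282

From the CES first-order condition, (1/5)·(q_2/q_1)^(2/3) = p_1/p_2.
Hence q_2/q_1 = (5·p_1/p_2)^(1/(2/3)), i.e. raised to the 1.5 power.
Substitute q_2 = (q_2/q_1)·q_1 into the budget: q_1* = I/(p_1 + p_2·(q_2/q_1)).
Numerically q_2/q_1 = 0.960442, so q_1* = 246/(3.52 + 18.08·0.960442) = 11.7789 and q_2* = 0.960442·11.7789 = 11.313.
At I' = 307.5: q_2* = 14.1412. Change: 14.1412 − 11.313 = 2.8282.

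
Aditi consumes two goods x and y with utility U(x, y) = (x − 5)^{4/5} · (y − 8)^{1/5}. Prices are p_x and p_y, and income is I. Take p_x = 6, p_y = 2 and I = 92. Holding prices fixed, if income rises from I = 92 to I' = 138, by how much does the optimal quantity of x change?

Δx* = 6.1333

MRS = 4·(y−8)/(x−5). Tangency with p_x/p_y gives y−8 = (1/4)·(p_x/p_y)·(x−5).
After buying the subsistence bundle (5, 8), a share 0.8 of the remaining income goes to x: x* = 5 + 0.8·(I − 5p_x − 8p_y)/p_x.
Discretionary income = 92 − 5·6 − 8·2 = 46; x* = 5 + 0.8·46/6 = 11.1333.
At I' = 138: x* = 17.2667. Change: 17.2667 − 11.1333 = 6.1333.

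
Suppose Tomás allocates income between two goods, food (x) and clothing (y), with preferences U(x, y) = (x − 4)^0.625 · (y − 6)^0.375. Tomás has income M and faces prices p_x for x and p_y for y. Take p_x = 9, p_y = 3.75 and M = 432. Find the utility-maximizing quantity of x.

x* = 29.9375

After buying the subsistence bundle (4, 6), a share 0.625 of the remaining income goes to x: x* = 4 + 0.625·(M − 4p_x − 6p_y)/p_x.
Discretionary income = 432 − 4·9 − 6·3.75 = 373.5; x* = 4 + 0.625·373.5/9 = 29.9375.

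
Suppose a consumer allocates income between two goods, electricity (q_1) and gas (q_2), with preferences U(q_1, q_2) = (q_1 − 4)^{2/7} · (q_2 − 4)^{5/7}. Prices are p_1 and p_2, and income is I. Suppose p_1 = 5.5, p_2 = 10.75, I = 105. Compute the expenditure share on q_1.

MRS = (2/5)·(q_2−4)/(q_1−4). Tangency with p_1/p_2 gives q_2−4 = (5/2)·(p_1/p_2)·(q_1−4).
After buying the subsistence bundle (4, 4), a share 2/7 of the remaining income goes to q_1: q_1* = 4 + 2/7·(I − 4p_1 − 4p_2)/p_1.
Discretionary income = 105 − 4·5.5 − 4·10.75 = 40; q_1* = 4 + 2/7·40/5.5 = 6.0779; q_2* = 4 + 5/7·40/10.75 = 6.6578.
Expenditure on q_1: 5.5·6.0779 = 33.4286; share = 0.3184.

share on q_1 = 0.3184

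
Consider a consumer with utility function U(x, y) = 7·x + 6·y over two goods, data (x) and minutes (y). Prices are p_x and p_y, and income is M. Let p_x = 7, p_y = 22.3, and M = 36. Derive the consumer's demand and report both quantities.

Numerically: x* = 5.1429, y* = 0.

x* = 5.1429, y* = 0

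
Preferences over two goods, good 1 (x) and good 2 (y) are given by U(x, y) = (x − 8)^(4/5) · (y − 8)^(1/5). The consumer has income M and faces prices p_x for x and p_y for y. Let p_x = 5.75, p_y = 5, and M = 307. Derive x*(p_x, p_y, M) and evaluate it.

x* = 38.7478

Let x' = x−8, y' = y−8. MRS = 4·y'/x' = p_x/p_y.
Substituting into the budget: x* = 8 + 0.8·(M − 8·p_x − 8·p_y)/p_x, and y* = 8 + 0.2·(…)/p_y.
Discretionary income = 307 − 8·5.75 − 8·5 = 221; x* = 8 + 0.8·221/5.75 = 38.7478.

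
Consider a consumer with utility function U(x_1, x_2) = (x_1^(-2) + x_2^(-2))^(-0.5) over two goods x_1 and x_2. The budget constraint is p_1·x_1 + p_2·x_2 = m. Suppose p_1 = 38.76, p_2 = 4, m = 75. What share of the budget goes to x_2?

share on x_2 = 0.1803

With the ratio pinned down, the budget gives x_1* = m/(p_1 + p_2·(x_2/x_1)) and x_2* = (x_2/x_1)·x_1*.
Numerically x_2/x_1 = 2.131938, so x_1* = 75/(38.76 + 4·2.131938) = 1.586 and x_2* = 2.131938·1.586 = 3.3813.
Expenditure on x_2: 4·3.3813 = 13.5253; share = 0.1803.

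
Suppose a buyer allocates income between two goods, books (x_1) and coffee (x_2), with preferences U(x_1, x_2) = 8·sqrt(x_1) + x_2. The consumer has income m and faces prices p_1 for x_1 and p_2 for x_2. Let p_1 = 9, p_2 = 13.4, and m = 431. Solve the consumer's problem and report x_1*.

x_1* = 35.4686

Utility is quasi-linear in x_2; the FOC for x_1 is 4/√x_1 = p_1/p_2.
Solve: √x_1 = 4·p_2/p_1, so x_1*(p_1,p_2) = (4·p_2/p_1)², and x_2* = (m − p_1·x_1*)/p_2.
Plugging in: x_1* = (4·13.4/9)² = 35.4686.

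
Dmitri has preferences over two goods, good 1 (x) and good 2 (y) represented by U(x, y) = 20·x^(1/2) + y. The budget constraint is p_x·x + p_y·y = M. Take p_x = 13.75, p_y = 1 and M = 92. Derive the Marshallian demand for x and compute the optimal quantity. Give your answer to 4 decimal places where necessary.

x* = 0.5289

Plugging in: x* = (10·1/13.75)² = 0.5289.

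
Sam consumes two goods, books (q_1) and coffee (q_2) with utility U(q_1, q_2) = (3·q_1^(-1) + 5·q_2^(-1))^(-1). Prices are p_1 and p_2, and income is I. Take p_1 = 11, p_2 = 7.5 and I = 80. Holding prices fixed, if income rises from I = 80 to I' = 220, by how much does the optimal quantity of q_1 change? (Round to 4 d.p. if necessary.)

Δq_1* = 6.1603

MRS = MU_q_1/MU_q_2 = (3/5)·(q_2/q_1)^(2). Set equal to p_1/p_2.
Hence q_2/q_1 = ((5/3)·p_1/p_2)^(1/(2)), i.e. raised to the 0.5 power.
Substitute q_2 = (q_2/q_1)·q_1 into the budget: q_1* = I/(p_1 + p_2·(q_2/q_1)).
Numerically q_2/q_1 = 1.563472, so q_1* = 80/(11 + 7.5·1.563472) = 3.5202.
At I' = 220: q_1* = 9.6805. Change: 9.6805 − 3.5202 = 6.1603.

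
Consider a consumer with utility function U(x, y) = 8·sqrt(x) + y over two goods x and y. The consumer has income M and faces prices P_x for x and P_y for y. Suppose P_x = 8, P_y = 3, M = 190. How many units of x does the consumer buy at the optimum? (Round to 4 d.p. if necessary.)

x* = 2.25

Utility is quasi-linear in y; the FOC for x is 4/√x = P_x/P_y.
Solve: √x = 4·P_y/P_x, so x*(P_x,P_y) = (4·P_y/P_x)², and y* = (M − P_x·x*)/P_y.
Plugging in: x* = (4·3/8)² = 2.25.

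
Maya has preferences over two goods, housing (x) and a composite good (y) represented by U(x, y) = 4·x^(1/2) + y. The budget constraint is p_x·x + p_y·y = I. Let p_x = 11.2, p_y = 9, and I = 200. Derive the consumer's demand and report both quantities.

MU_x = 2/√x, MU_y = 1. Tangency: 2/√x = p_x/p_y.
Thus x* = (2·p_y/p_x)² — independent of I — with the rest of income spent on y.
Plugging in: x* = (2·9/11.2)² = 2.5829, y* = 19.0079.

x* = 2.5829, y* = 19.0079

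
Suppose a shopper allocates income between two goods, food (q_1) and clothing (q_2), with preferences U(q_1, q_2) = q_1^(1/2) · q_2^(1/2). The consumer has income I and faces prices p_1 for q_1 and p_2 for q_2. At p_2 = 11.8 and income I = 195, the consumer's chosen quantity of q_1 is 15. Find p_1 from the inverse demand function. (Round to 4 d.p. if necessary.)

p_1 = 6.5

The MRS is q_2/q_1. Set MRS = p_1/p_2.
So 0.5·p_2·q_2 = 0.5·p_1·q_1; combined with the budget, a share 0.5 of income goes to q_1.
Demand: q_1*(p_1,p_2,I) = 0.5·I/p_1 and q_2* = 0.5·I/p_2.
Set q_1* = 15 in the demand function and solve for p_1: p_1 = 6.5.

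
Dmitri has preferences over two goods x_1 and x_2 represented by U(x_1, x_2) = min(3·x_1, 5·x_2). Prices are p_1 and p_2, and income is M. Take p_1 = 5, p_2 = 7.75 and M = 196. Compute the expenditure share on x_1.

share on x_1 = 0.5181

Here 5·5 + 3·7.75 = 48.25, giving x_1* = 20.3109 and x_2* = 12.1865.
Expenditure on x_1: 5·20.3109 = 101.5544; share = 0.5181.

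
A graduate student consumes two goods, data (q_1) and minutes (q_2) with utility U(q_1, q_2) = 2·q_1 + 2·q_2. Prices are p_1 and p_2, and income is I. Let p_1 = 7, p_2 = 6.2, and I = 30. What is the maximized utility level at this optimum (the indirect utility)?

Perfect substitutes: compare marginal utility per dollar. 2/p_1 vs 2/p_2 → 0.2857 vs 0.3226.
q_2 gives more utility per dollar, so spend all income on q_2: q_2* = I/p_2, q_1* = 0.
Numerically: q_1* = 0, q_2* = 4.8387.
Utility at the optimum: U(0, 4.8387) = 9.6774.

V = 9.6774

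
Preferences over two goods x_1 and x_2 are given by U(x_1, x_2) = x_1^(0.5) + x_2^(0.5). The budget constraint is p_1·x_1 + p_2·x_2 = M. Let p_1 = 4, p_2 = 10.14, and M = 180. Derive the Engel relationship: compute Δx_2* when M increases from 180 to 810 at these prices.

Δx_2* = 17.5757

With the ratio pinned down, the budget gives x_1* = M/(p_1 + p_2·(x_2/x_1)) and x_2* = (x_2/x_1)·x_1*.
Numerically x_2/x_1 = 0.155612, so x_1* = 180/(4 + 10.14·0.155612) = 32.2702 and x_2* = 0.155612·32.2702 = 5.0216.
At M' = 810: x_2* = 22.5974. Change: 22.5974 − 5.0216 = 17.5757.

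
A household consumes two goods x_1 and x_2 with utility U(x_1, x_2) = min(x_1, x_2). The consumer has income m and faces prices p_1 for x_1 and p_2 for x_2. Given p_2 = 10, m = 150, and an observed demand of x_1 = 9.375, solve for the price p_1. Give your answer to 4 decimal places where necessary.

p_1 = 6

With perfect complements, no substitution: consume in ratio x_1:x_2 = 1:1.
Budget: p_1·x_1 + p_2·x_1 = m, so (p_1 + p_2)·x_1 = m.
Demand: x_1*(p_1,p_2,m) = m/(p_1 + p_2), x_2* = m/(p_1 + p_2).
Set x_1* = 9.375 in the demand function and solve for p_1: p_1 = 6.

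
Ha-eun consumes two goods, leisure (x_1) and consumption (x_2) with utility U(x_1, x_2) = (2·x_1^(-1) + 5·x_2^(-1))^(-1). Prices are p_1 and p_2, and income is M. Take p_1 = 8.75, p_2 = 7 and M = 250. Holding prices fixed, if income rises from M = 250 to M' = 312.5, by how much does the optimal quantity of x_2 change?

MRS = MU_x_1/MU_x_2 = (2/5)·(x_2/x_1)^(2). Set equal to p_1/p_2.
Hence x_2/x_1 = ((5/2)·p_1/p_2)^(1/(2)), i.e. raised to the 0.5 power.
With the ratio pinned down, the budget gives x_1* = M/(p_1 + p_2·(x_2/x_1)) and x_2* = (x_2/x_1)·x_1*.
Numerically x_2/x_1 = 1.767767, so x_1* = 250/(8.75 + 7·1.767767) = 11.8347 and x_2* = 1.767767·11.8347 = 20.9209.
At M' = 312.5: x_2* = 26.1512. Change: 26.1512 − 20.9209 = 5.2302.

Δx_2* = 5.2302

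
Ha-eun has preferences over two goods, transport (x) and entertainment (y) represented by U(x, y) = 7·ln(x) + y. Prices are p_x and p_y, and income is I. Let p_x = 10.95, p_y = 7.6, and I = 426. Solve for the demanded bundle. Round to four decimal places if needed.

MU_x = 7/x, MU_y = 1. Tangency: 7/x = p_x/p_y.
So x*(p_x,p_y) = 7·p_y/p_x, independent of income; and y* = (I − 7·p_y)/p_y.
At the given prices: x* = 7·7.6/10.95 = 4.8584, and y* = 49.0526.

x* = 4.8584, y* = 49.0526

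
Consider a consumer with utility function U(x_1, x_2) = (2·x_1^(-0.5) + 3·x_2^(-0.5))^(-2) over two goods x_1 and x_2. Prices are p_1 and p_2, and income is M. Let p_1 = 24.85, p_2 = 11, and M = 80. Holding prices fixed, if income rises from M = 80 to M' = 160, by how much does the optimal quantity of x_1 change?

Δx_1* = 1.6107

MRS = MU_x_1/MU_x_2 = (2/3)·(x_2/x_1)^(1.5). Set equal to p_1/p_2.
Hence x_2/x_1 = ((3/2)·p_1/p_2)^(1/(1.5)), i.e. raised to the 2/3 power.
With the ratio pinned down, the budget gives x_1* = M/(p_1 + p_2·(x_2/x_1)) and x_2* = (x_2/x_1)·x_1*.
Numerically x_2/x_1 = 2.256057, so x_1* = 80/(24.85 + 11·2.256057) = 1.6107.
At M' = 160: x_1* = 3.2215. Change: 3.2215 − 1.6107 = 1.6107.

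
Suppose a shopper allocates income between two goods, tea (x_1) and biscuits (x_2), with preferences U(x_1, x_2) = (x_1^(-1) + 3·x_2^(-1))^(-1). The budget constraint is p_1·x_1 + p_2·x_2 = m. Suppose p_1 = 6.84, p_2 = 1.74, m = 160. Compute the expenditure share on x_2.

share on x_2 = 0.4663

MU_x_1 ∝ x_1^(-2), MU_x_2 ∝ 3·x_2^(-2), so MRS = (1/3)·(x_2/x_1)^(2) = p_1/p_2.
Hence x_2/x_1 = (3·p_1/p_2)^(1/(2)), i.e. raised to the 0.5 power.
Substitute x_2 = (x_2/x_1)·x_1 into the budget: x_1* = m/(p_1 + p_2·(x_2/x_1)).
Numerically x_2/x_1 = 3.434109, so x_1* = 160/(6.84 + 1.74·3.434109) = 12.485 and x_2* = 3.434109·12.485 = 42.8749.
Expenditure on x_2: 1.74·42.8749 = 74.6024; share = 0.4663.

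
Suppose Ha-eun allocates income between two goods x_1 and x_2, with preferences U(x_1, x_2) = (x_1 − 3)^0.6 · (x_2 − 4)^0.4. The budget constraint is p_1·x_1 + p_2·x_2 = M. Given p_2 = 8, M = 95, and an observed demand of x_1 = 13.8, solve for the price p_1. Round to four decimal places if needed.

This is Cobb-Douglas in (x_1−3, x_2−4): tangency gives 0.6·p_2·(x_2−4) = 0.4·p_1·(x_1−3).
Substituting into the budget: x_1* = 3 + 0.6·(M − 3·p_1 − 4·p_2)/p_1, and x_2* = 4 + 0.4·(…)/p_2.
Set x_1* = 13.8 in the demand function and solve for p_1: p_1 = 3.

p_1 = 3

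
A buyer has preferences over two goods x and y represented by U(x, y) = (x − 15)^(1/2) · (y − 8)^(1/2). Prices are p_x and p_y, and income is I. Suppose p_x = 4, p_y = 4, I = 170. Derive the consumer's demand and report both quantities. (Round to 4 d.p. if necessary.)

x* = 24.75, y* = 17.75

MRS = (y−8)/(x−15). Tangency with p_x/p_y gives y−8 = (p_x/p_y)·(x−15).
After buying the subsistence bundle (15, 8), a share 0.5 of the remaining income goes to x: x* = 15 + 0.5·(I − 15p_x − 8p_y)/p_x.
Discretionary income = 170 − 15·4 − 8·4 = 78; x* = 15 + 0.5·78/4 = 24.75; y* = 8 + 0.5·78/4 = 17.75.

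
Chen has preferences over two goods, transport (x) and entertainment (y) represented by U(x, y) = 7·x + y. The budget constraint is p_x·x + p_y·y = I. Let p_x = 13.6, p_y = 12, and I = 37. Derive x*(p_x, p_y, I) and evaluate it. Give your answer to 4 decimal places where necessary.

Perfect substitutes: compare marginal utility per dollar. 7/p_x vs 1/p_y → 0.5147 vs 0.0833.
x gives more utility per dollar, so spend all income on x: x* = I/p_x, y* = 0.
Numerically: x* = 2.7206, y* = 0.

x* = 2.7206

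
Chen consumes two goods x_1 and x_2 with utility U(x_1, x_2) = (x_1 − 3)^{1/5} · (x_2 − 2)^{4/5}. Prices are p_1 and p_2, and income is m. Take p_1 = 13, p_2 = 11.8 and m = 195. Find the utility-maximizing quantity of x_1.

x_1* = 5.0369

Let x_1' = x_1−3, x_2' = x_2−2. MRS = (1/4)·x_2'/x_1' = p_1/p_2.
Substituting into the budget: x_1* = 3 + 0.2·(m − 3·p_1 − 2·p_2)/p_1, and x_2* = 2 + 0.8·(…)/p_2.
Discretionary income = 195 − 3·13 − 2·11.8 = 132.4; x_1* = 3 + 0.2·132.4/13 = 5.0369.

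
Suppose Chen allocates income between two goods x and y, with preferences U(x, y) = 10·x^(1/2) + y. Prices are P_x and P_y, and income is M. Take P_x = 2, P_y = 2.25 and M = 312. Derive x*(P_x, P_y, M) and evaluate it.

MU_x = 5/√x, MU_y = 1. Tangency: 5/√x = P_x/P_y.
Solve: √x = 5·P_y/P_x, so x*(P_x,P_y) = (5·P_y/P_x)², and y* = (M − P_x·x*)/P_y.
Plugging in: x* = (5·2.25/2)² = 31.6406.

x* = 31.6406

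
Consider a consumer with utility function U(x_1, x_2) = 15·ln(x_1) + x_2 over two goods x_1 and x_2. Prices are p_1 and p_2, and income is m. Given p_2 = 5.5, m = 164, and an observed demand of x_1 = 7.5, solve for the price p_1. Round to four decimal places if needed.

MU_x_1 = 15/x_1, MU_x_2 = 1. Tangency: 15/x_1 = p_1/p_2.
So x_1*(p_1,p_2) = 15·p_2/p_1, independent of income; and x_2* = (m − 15·p_2)/p_2.
Set x_1* = 7.5 in the demand function and solve for p_1: p_1 = 11.

p_1 = 11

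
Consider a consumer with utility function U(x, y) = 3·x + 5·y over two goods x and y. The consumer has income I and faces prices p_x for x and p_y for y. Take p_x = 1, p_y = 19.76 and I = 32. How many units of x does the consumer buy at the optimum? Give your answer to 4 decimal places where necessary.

x* = 32

Perfect substitutes: compare marginal utility per dollar. 3/p_x vs 5/p_y → 3 vs 0.253.
x gives more utility per dollar, so spend all income on x: x* = I/p_x, y* = 0.
Numerically: x* = 32, y* = 0.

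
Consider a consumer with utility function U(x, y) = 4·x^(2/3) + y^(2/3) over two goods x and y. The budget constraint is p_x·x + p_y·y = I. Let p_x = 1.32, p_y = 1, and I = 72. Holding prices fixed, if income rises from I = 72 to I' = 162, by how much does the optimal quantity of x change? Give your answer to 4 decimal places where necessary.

From the CES first-order condition, 4·(y/x)^(1/3) = p_x/p_y.
Hence y/x = ((1/4)·p_x/p_y)^(1/(1/3)), i.e. raised to the 3 power.
With the ratio pinned down, the budget gives x* = I/(p_x + p_y·(y/x)) and y* = (y/x)·x*.
Numerically y/x = 0.035937, so x* = 72/(1.32 + 1·0.035937) = 53.0998.
At I' = 162: x* = 119.4746. Change: 119.4746 − 53.0998 = 66.3748.

Δx* = 66.3748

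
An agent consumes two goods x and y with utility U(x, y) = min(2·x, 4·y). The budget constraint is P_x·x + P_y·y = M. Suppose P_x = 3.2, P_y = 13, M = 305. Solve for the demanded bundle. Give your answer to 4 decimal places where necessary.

With perfect complements, no substitution: consume in ratio x:y = 4:2.
Budget: P_x·x + P_y·(1/2)·x = M, so (4·P_x + 2·P_y)·x = 4·M.
Demand: x*(P_x,P_y,M) = 4·M/(4·P_x + 2·P_y), y* = 2·M/(4·P_x + 2·P_y).
Here 4·3.2 + 2·13 = 38.8, giving x* = 31.4433 and y* = 15.7216.

x* = 31.4433, y* = 15.7216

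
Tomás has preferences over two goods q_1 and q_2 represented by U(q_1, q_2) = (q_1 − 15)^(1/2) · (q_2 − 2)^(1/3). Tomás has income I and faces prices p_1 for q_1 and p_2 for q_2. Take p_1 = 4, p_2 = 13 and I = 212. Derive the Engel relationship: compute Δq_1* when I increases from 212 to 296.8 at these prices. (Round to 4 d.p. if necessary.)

Δq_1* = 12.72

MRS = (3/2)·(q_2−2)/(q_1−15). Tangency with p_1/p_2 gives q_2−2 = (2/3)·(p_1/p_2)·(q_1−15).
After buying the subsistence bundle (15, 2), a share 0.6 of the remaining income goes to q_1: q_1* = 15 + 0.6·(I − 15p_1 − 2p_2)/p_1.
Discretionary income = 212 − 15·4 − 2·13 = 126; q_1* = 15 + 0.6·126/4 = 33.9.
At I' = 296.8: q_1* = 46.62. Change: 46.62 − 33.9 = 12.72.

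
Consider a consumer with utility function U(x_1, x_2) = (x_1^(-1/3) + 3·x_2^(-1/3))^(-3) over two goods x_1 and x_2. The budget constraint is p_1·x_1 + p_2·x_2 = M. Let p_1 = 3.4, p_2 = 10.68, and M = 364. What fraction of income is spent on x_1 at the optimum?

Numerically x_2/x_1 = 0.966099, so x_1* = 364/(3.4 + 10.68·0.966099) = 26.5346 and x_2* = 0.966099·26.5346 = 25.6351.
Expenditure on x_1: 3.4·26.5346 = 90.2176; share = 0.2479.

share on x_1 = 0.2479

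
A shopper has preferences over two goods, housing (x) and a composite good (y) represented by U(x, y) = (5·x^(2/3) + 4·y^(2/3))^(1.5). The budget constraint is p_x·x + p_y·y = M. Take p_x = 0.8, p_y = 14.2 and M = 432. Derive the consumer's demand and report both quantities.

Substitute y = (y/x)·x into the budget: x* = M/(p_x + p_y·(y/x)).
Numerically y/x = 0.000092, so x* = 432/(0.8 + 14.2·0.000092) = 539.1239 and y* = 0.000092·539.1239 = 0.0494.

x* = 539.1239, y* = 0.0494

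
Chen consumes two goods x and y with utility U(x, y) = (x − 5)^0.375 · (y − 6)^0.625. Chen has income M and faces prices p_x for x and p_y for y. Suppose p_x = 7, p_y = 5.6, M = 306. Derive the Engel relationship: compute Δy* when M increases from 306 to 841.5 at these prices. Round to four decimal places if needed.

Δy* = 59.7656

MRS = (3/5)·(y−6)/(x−5). Tangency with p_x/p_y gives y−6 = (5/3)·(p_x/p_y)·(x−5).
Substituting into the budget: x* = 5 + 0.375·(M − 5·p_x − 6·p_y)/p_x, and y* = 6 + 0.625·(…)/p_y.
Discretionary income = 306 − 5·7 − 6·5.6 = 237.4; y* = 6 + 0.625·237.4/5.6 = 32.4955.
At M' = 841.5: y* = 92.2612. Change: 92.2612 − 32.4955 = 59.7656.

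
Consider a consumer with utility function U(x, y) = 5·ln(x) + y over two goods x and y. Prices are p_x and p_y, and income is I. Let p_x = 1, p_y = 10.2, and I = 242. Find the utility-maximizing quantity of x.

x* = 51

Set MRS = p_x/p_y: (5/x)/1 = p_x/p_y.
So x*(p_x,p_y) = 5·p_y/p_x, independent of income; and y* = (I − 5·p_y)/p_y.
At the given prices: x* = 5·10.2/1 = 51.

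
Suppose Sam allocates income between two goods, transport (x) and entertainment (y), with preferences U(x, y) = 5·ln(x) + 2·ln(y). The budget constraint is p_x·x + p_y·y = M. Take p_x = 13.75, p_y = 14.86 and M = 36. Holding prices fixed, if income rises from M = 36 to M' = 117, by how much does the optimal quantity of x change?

MU_x/MU_y = (5·y)/(2·x); tangency sets this equal to p_x/p_y.
Rearranging, p_y·y = (2/5)·p_x·x. Substituting into the budget gives p_x·x·(1 + (2/5)) = M.
Demand: x*(p_x,p_y,M) = 5/7·M/p_x and y* = 2/7·M/p_y.
At p_x=13.75, p_y=14.86, M=36: x* = 5/7·36/13.75 = 1.8701.
At M' = 117: x* = 6.0779. Change: 6.0779 − 1.8701 = 4.2078.

Δx* = 4.2078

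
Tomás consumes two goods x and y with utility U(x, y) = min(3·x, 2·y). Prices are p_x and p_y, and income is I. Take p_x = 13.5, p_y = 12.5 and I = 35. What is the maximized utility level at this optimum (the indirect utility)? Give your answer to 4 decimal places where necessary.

Here 2·13.5 + 3·12.5 = 64.5, giving x* = 1.0853 and y* = 1.6279.
Utility at the optimum: U(1.0853, 1.6279) = 3.2558.

V = 3.2558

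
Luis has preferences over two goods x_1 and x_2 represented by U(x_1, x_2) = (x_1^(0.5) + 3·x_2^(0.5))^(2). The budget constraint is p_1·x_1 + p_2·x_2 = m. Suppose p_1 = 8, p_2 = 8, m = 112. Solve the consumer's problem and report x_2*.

x_2* = 12.6

Numerically x_2/x_1 = 9, so x_1* = 112/(8 + 8·9) = 1.4 and x_2* = 9·1.4 = 12.6.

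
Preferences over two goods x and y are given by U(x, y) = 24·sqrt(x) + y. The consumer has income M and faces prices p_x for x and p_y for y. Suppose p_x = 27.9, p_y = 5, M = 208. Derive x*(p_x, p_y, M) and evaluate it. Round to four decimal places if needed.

Set MRS = p_x/p_y: 12·x^(−1/2) = p_x/p_y.
Solve: √x = 12·p_y/p_x, so x*(p_x,p_y) = (12·p_y/p_x)², and y* = (M − p_x·x*)/p_y.
Plugging in: x* = (12·5/27.9)² = 4.6248.

x* = 4.6248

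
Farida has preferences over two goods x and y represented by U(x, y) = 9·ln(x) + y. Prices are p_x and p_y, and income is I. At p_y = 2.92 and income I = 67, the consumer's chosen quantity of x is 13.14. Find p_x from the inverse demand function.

p_x = 2

MU_x = 9/x, MU_y = 1. Tangency: 9/x = p_x/p_y.
So x*(p_x,p_y) = 9·p_y/p_x, independent of income; and y* = (I − 9·p_y)/p_y.
Set x* = 13.14 in the demand function and solve for p_x: p_x = 2.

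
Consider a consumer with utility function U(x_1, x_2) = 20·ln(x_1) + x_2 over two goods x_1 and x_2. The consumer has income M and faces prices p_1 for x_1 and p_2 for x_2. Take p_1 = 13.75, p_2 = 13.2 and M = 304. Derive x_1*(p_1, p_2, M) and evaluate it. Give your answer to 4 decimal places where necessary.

Set MRS = p_1/p_2: (20/x_1)/1 = p_1/p_2.
So x_1*(p_1,p_2) = 20·p_2/p_1, independent of income; and x_2* = (M − 20·p_2)/p_2.
At the given prices: x_1* = 20·13.2/13.75 = 19.2.

x_1* = 19.2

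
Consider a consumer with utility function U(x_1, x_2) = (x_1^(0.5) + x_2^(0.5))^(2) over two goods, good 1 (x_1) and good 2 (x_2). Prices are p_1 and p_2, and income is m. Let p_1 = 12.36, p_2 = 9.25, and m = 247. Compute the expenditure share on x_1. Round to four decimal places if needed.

share on x_1 = 0.428

MU_x_1 ∝ x_1^(-0.5), MU_x_2 ∝ x_2^(-0.5), so MRS = (x_2/x_1)^(0.5) = p_1/p_2.
Hence x_2/x_1 = (p_1/p_2)^(1/(0.5)), i.e. raised to the 2 power.
Substitute x_2 = (x_2/x_1)·x_1 into the budget: x_1* = m/(p_1 + p_2·(x_2/x_1)).
Numerically x_2/x_1 = 1.785474, so x_1* = 247/(12.36 + 9.25·1.785474) = 8.5539 and x_2* = 1.785474·8.5539 = 15.2728.
Expenditure on x_1: 12.36·8.5539 = 105.7265; share = 0.428.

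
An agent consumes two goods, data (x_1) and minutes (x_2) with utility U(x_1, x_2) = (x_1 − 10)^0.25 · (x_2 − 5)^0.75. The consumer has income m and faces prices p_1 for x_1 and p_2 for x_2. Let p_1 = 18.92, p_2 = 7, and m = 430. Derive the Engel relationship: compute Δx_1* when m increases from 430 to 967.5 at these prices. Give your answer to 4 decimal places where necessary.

Δx_1* = 7.1023

This is Cobb-Douglas in (x_1−10, x_2−5): tangency gives 0.25·p_2·(x_2−5) = 0.75·p_1·(x_1−10).
Substituting into the budget: x_1* = 10 + 0.25·(m − 10·p_1 − 5·p_2)/p_1, and x_2* = 5 + 0.75·(…)/p_2.
Discretionary income = 430 − 10·18.92 − 5·7 = 205.8; x_1* = 10 + 0.25·205.8/18.92 = 12.7193.
At m' = 967.5: x_1* = 19.8216. Change: 19.8216 − 12.7193 = 7.1023.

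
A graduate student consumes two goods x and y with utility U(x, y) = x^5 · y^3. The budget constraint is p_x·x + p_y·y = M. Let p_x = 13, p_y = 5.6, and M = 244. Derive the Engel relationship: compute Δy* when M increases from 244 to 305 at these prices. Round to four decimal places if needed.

Δy* = 4.0848

Tangency: MRS = (5/3)·y/x = p_x/p_y.
So 5·p_y·y = 3·p_x·x; combined with the budget, a share 0.625 of income goes to x.
Demand: x*(p_x,p_y,M) = 0.625·M/p_x and y* = 0.375·M/p_y.
At p_x=13, p_y=5.6, M=244: y* = 0.375·244/5.6 = 16.3393.
At M' = 305: y* = 20.4241. Change: 20.4241 − 16.3393 = 4.0848.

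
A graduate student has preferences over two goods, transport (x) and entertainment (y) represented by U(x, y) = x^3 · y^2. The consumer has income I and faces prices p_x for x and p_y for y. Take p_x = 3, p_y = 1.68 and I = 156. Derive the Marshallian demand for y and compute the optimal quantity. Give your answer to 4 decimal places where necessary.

The MRS is (3/2)·y/x. Set MRS = p_x/p_y.
Rearranging, p_y·y = (2/3)·p_x·x. Substituting into the budget gives p_x·x·(1 + (2/3)) = I.
Demand: x*(p_x,p_y,I) = 0.6·I/p_x and y* = 0.4·I/p_y.
At p_x=3, p_y=1.68, I=156: y* = 0.4·156/1.68 = 37.1429.

y* = 37.1429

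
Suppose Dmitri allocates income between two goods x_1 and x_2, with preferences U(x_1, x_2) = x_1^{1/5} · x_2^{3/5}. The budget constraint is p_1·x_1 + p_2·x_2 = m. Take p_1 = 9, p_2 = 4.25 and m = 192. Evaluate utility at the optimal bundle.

The MRS is (1/3)·x_2/x_1. Set MRS = p_1/p_2.
Rearranging, p_2·x_2 = 3·p_1·x_1. Substituting into the budget gives p_1·x_1·(1 + 3) = m.
Demand: x_1*(p_1,p_2,m) = 0.25·m/p_1 and x_2* = 0.75·m/p_2.
At p_1=9, p_2=4.25, m=192: x_1* = 0.25·192/9 = 5.3333, x_2* = 33.8824.
Utility at the optimum: U(5.3333, 33.8824) = 11.5713.

V = 11.5713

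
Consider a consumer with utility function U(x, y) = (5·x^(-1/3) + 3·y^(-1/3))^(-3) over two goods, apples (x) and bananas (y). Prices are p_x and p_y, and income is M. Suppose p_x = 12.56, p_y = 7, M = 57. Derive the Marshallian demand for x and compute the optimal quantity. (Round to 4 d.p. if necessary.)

MRS = MU_x/MU_y = (5/3)·(y/x)^(4/3). Set equal to p_x/p_y.
Hence y/x = ((3/5)·p_x/p_y)^(1/(4/3)), i.e. raised to the 0.75 power.
Substitute y = (y/x)·x into the budget: x* = M/(p_x + p_y·(y/x)).
Numerically y/x = 1.056896, so x* = 57/(12.56 + 7·1.056896) = 2.856.

x* = 2.856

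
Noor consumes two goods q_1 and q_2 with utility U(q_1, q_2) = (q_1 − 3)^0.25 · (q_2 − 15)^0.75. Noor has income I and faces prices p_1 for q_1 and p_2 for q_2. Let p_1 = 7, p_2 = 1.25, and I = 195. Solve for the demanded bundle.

q_1* = 8.5446, q_2* = 108.15

MRS = (1/3)·(q_2−15)/(q_1−3). Tangency with p_1/p_2 gives q_2−15 = 3·(p_1/p_2)·(q_1−3).
After buying the subsistence bundle (3, 15), a share 0.25 of the remaining income goes to q_1: q_1* = 3 + 0.25·(I − 3p_1 − 15p_2)/p_1.
Discretionary income = 195 − 3·7 − 15·1.25 = 155.25; q_1* = 3 + 0.25·155.25/7 = 8.5446; q_2* = 15 + 0.75·155.25/1.25 = 108.15.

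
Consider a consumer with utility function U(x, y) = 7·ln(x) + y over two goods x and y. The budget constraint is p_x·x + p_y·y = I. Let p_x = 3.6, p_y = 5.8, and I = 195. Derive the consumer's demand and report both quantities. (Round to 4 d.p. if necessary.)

Set MRS = p_x/p_y: (7/x)/1 = p_x/p_y.
So x*(p_x,p_y) = 7·p_y/p_x, independent of income; and y* = (I − 7·p_y)/p_y.
At the given prices: x* = 7·5.8/3.6 = 11.2778, and y* = 26.6207.

x* = 11.2778, y* = 26.6207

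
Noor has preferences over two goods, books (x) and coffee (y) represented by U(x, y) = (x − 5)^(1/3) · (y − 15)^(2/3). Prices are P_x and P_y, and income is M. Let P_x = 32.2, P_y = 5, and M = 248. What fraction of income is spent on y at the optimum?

share on y = 0.3347

This is Cobb-Douglas in (x−5, y−15): tangency gives 1/3·P_y·(y−15) = 2/3·P_x·(x−5).
After buying the subsistence bundle (5, 15), a share 1/3 of the remaining income goes to x: x* = 5 + 1/3·(M − 5P_x − 15P_y)/P_x.
Discretionary income = 248 − 5·32.2 − 15·5 = 12; x* = 5 + 1/3·12/32.2 = 5.1242; y* = 15 + 2/3·12/5 = 16.6.
Expenditure on y: 5·16.6 = 83; share = 0.3347.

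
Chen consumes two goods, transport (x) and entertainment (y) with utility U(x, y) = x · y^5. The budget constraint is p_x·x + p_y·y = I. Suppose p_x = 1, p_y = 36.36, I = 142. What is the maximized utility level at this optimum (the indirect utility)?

Tangency: MRS = (1/5)·y/x = p_x/p_y.
Rearranging, p_y·y = 5·p_x·x. Substituting into the budget gives p_x·x·(1 + 5) = I.
Demand: x*(p_x,p_y,I) = 1/6·I/p_x and y* = 5/6·I/p_y.
At p_x=1, p_y=36.36, I=142: x* = 1/6·142/1 = 23.6667, y* = 3.2545.
Utility at the optimum: U(23.6667, 3.2545) = 8640.7853.

V = 8640.7853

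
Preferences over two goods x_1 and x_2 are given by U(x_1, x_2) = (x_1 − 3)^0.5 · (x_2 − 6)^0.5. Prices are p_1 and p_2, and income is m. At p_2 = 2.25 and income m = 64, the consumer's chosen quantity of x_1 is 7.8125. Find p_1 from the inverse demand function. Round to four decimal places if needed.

p_1 = 4

Let x_1' = x_1−3, x_2' = x_2−6. MRS = x_2'/x_1' = p_1/p_2.
Substituting into the budget: x_1* = 3 + 0.5·(m − 3·p_1 − 6·p_2)/p_1, and x_2* = 6 + 0.5·(…)/p_2.
Set x_1* = 7.8125 in the demand function and solve for p_1: p_1 = 4.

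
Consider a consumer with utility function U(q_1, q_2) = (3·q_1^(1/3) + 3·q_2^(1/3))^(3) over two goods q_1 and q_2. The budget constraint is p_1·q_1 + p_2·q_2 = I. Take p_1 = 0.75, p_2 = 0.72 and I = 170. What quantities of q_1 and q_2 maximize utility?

q_1* = 112.1768, q_2* = 119.2603

MU_q_1 ∝ 3·q_1^(-2/3), MU_q_2 ∝ 3·q_2^(-2/3), so MRS = (q_2/q_1)^(2/3) = p_1/p_2.
Hence q_2/q_1 = (p_1/p_2)^(1/(2/3)), i.e. raised to the 1.5 power.
Substitute q_2 = (q_2/q_1)·q_1 into the budget: q_1* = I/(p_1 + p_2·(q_2/q_1)).
Numerically q_2/q_1 = 1.063147, so q_1* = 170/(0.75 + 0.72·1.063147) = 112.1768 and q_2* = 1.063147·112.1768 = 119.2603.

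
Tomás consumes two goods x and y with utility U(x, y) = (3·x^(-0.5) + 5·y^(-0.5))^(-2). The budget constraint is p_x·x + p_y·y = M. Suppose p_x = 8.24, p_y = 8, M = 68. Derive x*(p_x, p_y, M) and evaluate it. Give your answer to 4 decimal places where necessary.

x* = 3.4501

MU_x ∝ 3·x^(-1.5), MU_y ∝ 5·y^(-1.5), so MRS = (3/5)·(y/x)^(1.5) = p_x/p_y.
Solve for the ratio: y/x = [(5/3)·p_x/p_y]^(2/3).
Substitute y = (y/x)·x into the budget: x* = M/(p_x + p_y·(y/x)).
Numerically y/x = 1.433697, so x* = 68/(8.24 + 8·1.433697) = 3.4501.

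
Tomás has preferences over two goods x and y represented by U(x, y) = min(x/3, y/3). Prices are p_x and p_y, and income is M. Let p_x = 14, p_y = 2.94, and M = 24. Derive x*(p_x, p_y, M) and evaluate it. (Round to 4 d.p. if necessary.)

With perfect complements, no substitution: consume in ratio x:y = 3:3.
Budget: p_x·x + p_y·x = M, so (3·p_x + 3·p_y)·x = 3·M.
Demand: x*(p_x,p_y,M) = 3·M/(3·p_x + 3·p_y), y* = 3·M/(3·p_x + 3·p_y).
Here 3·14 + 3·2.94 = 50.82, giving x* = 1.4168.

x* = 1.4168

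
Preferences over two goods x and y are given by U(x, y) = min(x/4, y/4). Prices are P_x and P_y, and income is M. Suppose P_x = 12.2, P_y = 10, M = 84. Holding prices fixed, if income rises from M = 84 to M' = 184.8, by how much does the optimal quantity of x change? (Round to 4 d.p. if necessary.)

With perfect complements, no substitution: consume in ratio x:y = 4:4.
Budget: P_x·x + P_y·x = M, so (4·P_x + 4·P_y)·x = 4·M.
Demand: x*(P_x,P_y,M) = 4·M/(4·P_x + 4·P_y), y* = 4·M/(4·P_x + 4·P_y).
Here 4·12.2 + 4·10 = 88.8, giving x* = 3.7838.
At M' = 184.8: x* = 8.3243. Change: 8.3243 − 3.7838 = 4.5405.

Δx* = 4.5405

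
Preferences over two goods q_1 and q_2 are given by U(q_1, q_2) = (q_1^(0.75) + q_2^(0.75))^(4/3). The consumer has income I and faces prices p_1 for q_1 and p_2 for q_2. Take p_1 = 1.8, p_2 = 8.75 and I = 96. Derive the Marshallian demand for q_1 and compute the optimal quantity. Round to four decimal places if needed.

q_1* = 52.873

MU_q_1 ∝ q_1^(-0.25), MU_q_2 ∝ q_2^(-0.25), so MRS = (q_2/q_1)^(0.25) = p_1/p_2.
Hence q_2/q_1 = (p_1/p_2)^(1/(0.25)), i.e. raised to the 4 power.
Substitute q_2 = (q_2/q_1)·q_1 into the budget: q_1* = I/(p_1 + p_2·(q_2/q_1)).
Numerically q_2/q_1 = 0.001791, so q_1* = 96/(1.8 + 8.75·0.001791) = 52.873.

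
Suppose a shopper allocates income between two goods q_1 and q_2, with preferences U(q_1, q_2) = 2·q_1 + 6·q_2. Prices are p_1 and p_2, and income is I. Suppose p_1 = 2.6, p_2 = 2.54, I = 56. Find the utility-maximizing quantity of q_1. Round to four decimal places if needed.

Linear utility — the consumer picks whichever good has higher MU/price: 2/2.6 = 0.7692 vs 6/2.54 = 2.3622.
q_2 gives more utility per dollar, so spend all income on q_2: q_2* = I/p_2, q_1* = 0.
Numerically: q_1* = 0, q_2* = 22.0472.

q_1* = 0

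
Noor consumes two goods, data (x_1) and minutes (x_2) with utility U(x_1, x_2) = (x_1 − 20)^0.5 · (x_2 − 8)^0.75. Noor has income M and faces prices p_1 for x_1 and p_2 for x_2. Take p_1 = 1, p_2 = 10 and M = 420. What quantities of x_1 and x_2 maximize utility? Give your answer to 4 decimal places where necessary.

x_1* = 148, x_2* = 27.2

MRS = (2/3)·(x_2−8)/(x_1−20). Tangency with p_1/p_2 gives x_2−8 = (3/2)·(p_1/p_2)·(x_1−20).
After buying the subsistence bundle (20, 8), a share 0.4 of the remaining income goes to x_1: x_1* = 20 + 0.4·(M − 20p_1 − 8p_2)/p_1.
Discretionary income = 420 − 20·1 − 8·10 = 320; x_1* = 20 + 0.4·320/1 = 148; x_2* = 8 + 0.6·320/10 = 27.2.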